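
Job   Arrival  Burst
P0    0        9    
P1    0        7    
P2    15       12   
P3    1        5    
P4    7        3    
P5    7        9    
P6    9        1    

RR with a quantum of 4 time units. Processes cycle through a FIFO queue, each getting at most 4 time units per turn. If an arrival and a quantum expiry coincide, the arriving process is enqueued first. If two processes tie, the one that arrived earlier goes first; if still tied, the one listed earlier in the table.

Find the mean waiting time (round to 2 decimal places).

19.43

Gantt: | P0 0-4 | P1 4-8 | P3 8-12 | P0 12-16 | P4 16-19 | P5 19-23 | P1 23-26 | P6 26-27 | P3 27-28 | P2 28-32 | P0 32-33 | P5 33-37 | P2 37-41 | P5 41-42 | P2 42-46 |
Completion: P0=33  P1=26  P2=46  P3=28  P4=19  P5=42  P6=27
Turnaround (C−A): P0=33  P1=26  P2=31  P3=27  P4=12  P5=35  P6=18
Waiting times: P0=24, P1=19, P2=19, P3=22, P4=9, P5=26, P6=17
Average waiting = (24+19+19+22+9+26+17) / 7 = 136/7 = 19.43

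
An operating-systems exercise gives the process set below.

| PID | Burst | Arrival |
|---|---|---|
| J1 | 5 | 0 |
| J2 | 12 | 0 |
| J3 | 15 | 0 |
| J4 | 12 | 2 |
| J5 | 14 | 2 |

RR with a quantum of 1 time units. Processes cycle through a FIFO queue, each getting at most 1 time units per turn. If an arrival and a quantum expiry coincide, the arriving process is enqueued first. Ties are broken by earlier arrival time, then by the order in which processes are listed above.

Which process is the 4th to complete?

Schedule: | J1 0-1 | J2 1-2 | J3 2-3 | J1 3-4 | J4 4-5 | J5 5-6 | J2 6-7 | J3 7-8 | J1 8-9 | J4 9-10 | J5 10-11 | J2 11-12 | J3 12-13 | J1 13-14 | J4 14-15 | J5 15-16 | J2 16-17 | J3 17-18 | J1 18-19 | J4 19-20 | J5 20-21 | J2 21-22 | J3 22-23 | J4 23-24 | J5 24-25 | J2 25-26 | J3 26-27 | J4 27-28 | J5 28-29 | J2 29-30 | J3 30-31 | J4 31-32 | J5 32-33 | J2 33-34 | J3 34-35 | J4 35-36 | J5 36-37 | J2 37-38 | J3 38-39 | J4 39-40 | J5 40-41 | J2 41-42 | J3 42-43 | J4 43-44 | J5 44-45 | J2 45-46 | J3 46-47 | J4 47-48 | J5 48-49 | J2 49-50 | J3 50-51 | J4 51-52 | J5 52-53 | J3 53-54 | J5 54-55 | J3 55-56 | J5 56-57 | J3 57-58 |
Completion: J1=19  J2=50  J3=58  J4=52  J5=57
Turnaround (C−A): J1=19  J2=50  J3=58  J4=50  J5=55
Finish order: J1 → J2 → J4 → J5 → J3

J5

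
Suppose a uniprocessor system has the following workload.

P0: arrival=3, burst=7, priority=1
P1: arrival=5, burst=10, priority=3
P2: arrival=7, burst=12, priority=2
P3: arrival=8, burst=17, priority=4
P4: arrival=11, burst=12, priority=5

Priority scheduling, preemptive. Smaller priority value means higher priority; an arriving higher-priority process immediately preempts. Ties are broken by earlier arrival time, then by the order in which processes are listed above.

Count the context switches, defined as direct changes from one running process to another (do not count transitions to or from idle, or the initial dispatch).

Schedule: | idle 0-3 | P0 3-10 | P2 10-22 | P1 22-32 | P3 32-49 | P4 49-61 |
Completion: P0=10  P1=32  P2=22  P3=49  P4=61

4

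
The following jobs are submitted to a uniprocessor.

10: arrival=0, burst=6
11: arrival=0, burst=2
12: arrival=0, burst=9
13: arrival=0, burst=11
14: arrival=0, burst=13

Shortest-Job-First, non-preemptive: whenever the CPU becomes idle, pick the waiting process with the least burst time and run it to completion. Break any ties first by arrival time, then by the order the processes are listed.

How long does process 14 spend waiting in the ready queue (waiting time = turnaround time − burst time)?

28

Gantt: | 11 0-2 | 10 2-8 | 12 8-17 | 13 17-28 | 14 28-41 |
Completion: 10=8  11=2  12=17  13=28  14=41
Waiting(14) = turnaround − burst = 41 − 13 = 28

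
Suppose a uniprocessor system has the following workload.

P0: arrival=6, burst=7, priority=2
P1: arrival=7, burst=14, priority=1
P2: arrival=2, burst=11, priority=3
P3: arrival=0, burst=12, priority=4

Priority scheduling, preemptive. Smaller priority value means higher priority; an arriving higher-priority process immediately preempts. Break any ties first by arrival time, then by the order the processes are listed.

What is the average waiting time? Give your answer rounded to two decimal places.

16.75

Timeline: | P3 0-2 | P2 2-6 | P0 6-7 | P1 7-21 | P0 21-27 | P2 27-34 | P3 34-44 |
Completion: P0=27  P1=21  P2=34  P3=44
Turnaround (C−A): P0=21  P1=14  P2=32  P3=44
Waiting times: P0=14, P1=0, P2=21, P3=32
Average waiting = (14+0+21+32) / 4 = 67/4 = 16.75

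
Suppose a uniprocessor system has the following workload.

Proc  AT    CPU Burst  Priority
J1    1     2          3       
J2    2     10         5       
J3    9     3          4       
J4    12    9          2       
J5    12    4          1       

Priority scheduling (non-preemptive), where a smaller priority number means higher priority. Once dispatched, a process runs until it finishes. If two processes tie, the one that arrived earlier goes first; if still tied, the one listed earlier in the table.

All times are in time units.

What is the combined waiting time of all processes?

Gantt: | idle 0-1 | J1 1-3 | J2 3-13 | J5 13-17 | J4 17-26 | J3 26-29 |
Completion: J1=3  J2=13  J3=29  J4=26  J5=17
Waiting = turnaround − burst: J1=0, J2=1, J3=17, J4=5, J5=1
Total waiting = 0 + 1 + 17 + 5 + 1 = 24

24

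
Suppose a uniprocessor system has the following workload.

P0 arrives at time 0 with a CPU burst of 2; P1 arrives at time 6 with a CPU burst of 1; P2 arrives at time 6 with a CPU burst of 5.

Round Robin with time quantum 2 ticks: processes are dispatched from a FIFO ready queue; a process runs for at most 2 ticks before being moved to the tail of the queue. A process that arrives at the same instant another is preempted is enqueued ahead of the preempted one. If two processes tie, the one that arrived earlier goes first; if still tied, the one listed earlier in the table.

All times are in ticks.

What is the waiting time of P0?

0

Schedule: | P0 0-2 | idle 2-6 | P1 6-7 | P2 7-12 |
Completion: P0=2  P1=7  P2=12
Turnaround (C−A): P0=2  P1=1  P2=6
Waiting(P0) = turnaround − burst = 2 − 2 = 0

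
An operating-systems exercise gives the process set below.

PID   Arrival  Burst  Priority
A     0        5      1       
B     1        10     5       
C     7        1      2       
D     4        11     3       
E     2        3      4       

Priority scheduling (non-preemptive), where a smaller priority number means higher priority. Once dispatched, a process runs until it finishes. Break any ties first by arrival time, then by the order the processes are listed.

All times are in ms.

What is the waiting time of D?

Gantt: | A 0-5 | D 5-16 | C 16-17 | E 17-20 | B 20-30 |
Completion: A=5  B=30  C=17  D=16  E=20
Turnaround (C−A): A=5  B=29  C=10  D=12  E=18
Waiting(D) = turnaround − burst = 12 − 11 = 1

1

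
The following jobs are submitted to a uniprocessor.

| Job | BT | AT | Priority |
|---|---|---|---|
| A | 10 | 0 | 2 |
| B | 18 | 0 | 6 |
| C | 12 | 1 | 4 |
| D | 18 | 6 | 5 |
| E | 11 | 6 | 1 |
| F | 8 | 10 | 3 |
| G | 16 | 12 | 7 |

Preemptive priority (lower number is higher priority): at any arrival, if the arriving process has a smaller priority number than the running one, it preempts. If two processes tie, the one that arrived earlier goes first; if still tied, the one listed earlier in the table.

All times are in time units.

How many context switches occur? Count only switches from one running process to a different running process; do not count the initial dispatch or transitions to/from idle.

Timeline: | A 0-6 | E 6-17 | A 17-21 | F 21-29 | C 29-41 | D 41-59 | B 59-77 | G 77-93 |
Completion: A=21  B=77  C=41  D=59  E=17  F=29  G=93
Turnaround (C−A): A=21  B=77  C=40  D=53  E=11  F=19  G=81

7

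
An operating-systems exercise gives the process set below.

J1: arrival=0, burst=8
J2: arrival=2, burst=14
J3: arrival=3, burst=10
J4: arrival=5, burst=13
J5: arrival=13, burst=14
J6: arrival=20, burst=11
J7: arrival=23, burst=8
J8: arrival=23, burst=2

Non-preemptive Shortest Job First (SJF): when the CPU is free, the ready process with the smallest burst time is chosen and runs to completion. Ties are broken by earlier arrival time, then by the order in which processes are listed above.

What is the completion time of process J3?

18

Gantt: | J1 0-8 | J3 8-18 | J4 18-31 | J8 31-33 | J7 33-41 | J6 41-52 | J2 52-66 | J5 66-80 |
Completion: J1=8  J2=66  J3=18  J4=31  J5=80  J6=52  J7=41  J8=33
Turnaround (C−A): J1=8  J2=64  J3=15  J4=26  J5=67  J6=32  J7=18  J8=10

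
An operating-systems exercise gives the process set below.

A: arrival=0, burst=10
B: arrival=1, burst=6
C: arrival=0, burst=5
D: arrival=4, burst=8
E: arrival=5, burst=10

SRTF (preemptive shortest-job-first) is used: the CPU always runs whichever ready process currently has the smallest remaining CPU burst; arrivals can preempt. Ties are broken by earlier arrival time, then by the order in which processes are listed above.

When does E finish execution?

39

Schedule: | C 0-5 | B 5-11 | D 11-19 | A 19-29 | E 29-39 |
Completion: A=29  B=11  C=5  D=19  E=39
Turnaround (C−A): A=29  B=10  C=5  D=15  E=34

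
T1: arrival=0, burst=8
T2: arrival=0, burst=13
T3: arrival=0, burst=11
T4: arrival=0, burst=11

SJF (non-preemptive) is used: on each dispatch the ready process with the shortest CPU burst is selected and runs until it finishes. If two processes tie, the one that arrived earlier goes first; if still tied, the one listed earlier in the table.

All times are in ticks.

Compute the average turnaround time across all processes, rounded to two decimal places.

25.00

Timeline: | T1 0-8 | T3 8-19 | T4 19-30 | T2 30-43 |
Completion: T1=8  T2=43  T3=19  T4=30
Turnaround (C−A): T1=8  T2=43  T3=19  T4=30
Turnaround times: T1=8, T2=43, T3=19, T4=30
Average turnaround = (8+43+19+30) / 4 = 100/4 = 25.00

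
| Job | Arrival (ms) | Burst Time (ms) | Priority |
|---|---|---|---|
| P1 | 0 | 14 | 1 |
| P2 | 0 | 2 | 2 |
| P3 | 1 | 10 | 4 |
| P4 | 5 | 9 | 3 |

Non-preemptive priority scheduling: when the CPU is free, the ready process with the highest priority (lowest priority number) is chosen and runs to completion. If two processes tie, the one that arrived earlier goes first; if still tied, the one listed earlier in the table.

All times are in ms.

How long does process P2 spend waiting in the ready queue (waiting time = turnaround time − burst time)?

14

Timeline: | P1 0-14 | P2 14-16 | P4 16-25 | P3 25-35 |
Completion: P1=14  P2=16  P3=35  P4=25
Waiting(P2) = turnaround − burst = 16 − 2 = 14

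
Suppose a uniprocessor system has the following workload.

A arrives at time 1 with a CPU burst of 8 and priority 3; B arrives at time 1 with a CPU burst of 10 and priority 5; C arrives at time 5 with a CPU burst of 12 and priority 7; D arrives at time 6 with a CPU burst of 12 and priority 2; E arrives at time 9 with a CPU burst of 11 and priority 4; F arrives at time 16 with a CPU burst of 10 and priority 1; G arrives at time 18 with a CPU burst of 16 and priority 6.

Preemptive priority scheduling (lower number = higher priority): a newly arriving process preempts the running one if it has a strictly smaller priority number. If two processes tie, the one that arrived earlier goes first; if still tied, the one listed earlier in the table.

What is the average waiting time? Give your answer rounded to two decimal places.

Timeline: | idle 0-1 | A 1-6 | D 6-16 | F 16-26 | D 26-28 | A 28-31 | E 31-42 | B 42-52 | G 52-68 | C 68-80 |
Completion: A=31  B=52  C=80  D=28  E=42  F=26  G=68
Waiting times: A=22, B=41, C=63, D=10, E=22, F=0, G=34
Average waiting = (22+41+63+10+22+0+34) / 7 = 192/7 = 27.43

27.43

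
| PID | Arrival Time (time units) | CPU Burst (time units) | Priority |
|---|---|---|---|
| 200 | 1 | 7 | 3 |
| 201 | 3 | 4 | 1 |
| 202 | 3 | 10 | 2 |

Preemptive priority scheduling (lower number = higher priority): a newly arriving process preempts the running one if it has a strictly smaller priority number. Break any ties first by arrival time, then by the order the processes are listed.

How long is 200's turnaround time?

21

Gantt: | idle 0-1 | 200 1-3 | 201 3-7 | 202 7-17 | 200 17-22 |
Completion: 200=22  201=7  202=17
Turnaround(200) = completion − arrival = 22 − 1 = 21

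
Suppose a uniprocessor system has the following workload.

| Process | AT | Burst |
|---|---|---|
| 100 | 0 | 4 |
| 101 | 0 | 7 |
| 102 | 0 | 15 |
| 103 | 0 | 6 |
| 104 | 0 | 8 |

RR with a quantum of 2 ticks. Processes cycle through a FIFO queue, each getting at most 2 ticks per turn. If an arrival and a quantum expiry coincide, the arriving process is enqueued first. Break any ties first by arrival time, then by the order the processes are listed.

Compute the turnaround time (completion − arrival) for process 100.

Gantt: | 100 0-2 | 101 2-4 | 102 4-6 | 103 6-8 | 104 8-10 | 100 10-12 | 101 12-14 | 102 14-16 | 103 16-18 | 104 18-20 | 101 20-22 | 102 22-24 | 103 24-26 | 104 26-28 | 101 28-29 | 102 29-31 | 104 31-33 | 102 33-40 |
Completion: 100=12  101=29  102=40  103=26  104=33
Turnaround (C−A): 100=12  101=29  102=40  103=26  104=33
Turnaround(100) = completion − arrival = 12 − 0 = 12

12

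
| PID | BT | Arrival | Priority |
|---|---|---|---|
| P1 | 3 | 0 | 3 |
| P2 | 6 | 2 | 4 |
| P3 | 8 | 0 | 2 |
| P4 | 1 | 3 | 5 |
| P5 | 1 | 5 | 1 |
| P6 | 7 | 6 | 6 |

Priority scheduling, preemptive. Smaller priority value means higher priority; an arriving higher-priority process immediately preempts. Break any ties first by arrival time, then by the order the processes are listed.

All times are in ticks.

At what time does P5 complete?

Gantt: | P3 0-5 | P5 5-6 | P3 6-9 | P1 9-12 | P2 12-18 | P4 18-19 | P6 19-26 |
Completion: P1=12  P2=18  P3=9  P4=19  P5=6  P6=26

6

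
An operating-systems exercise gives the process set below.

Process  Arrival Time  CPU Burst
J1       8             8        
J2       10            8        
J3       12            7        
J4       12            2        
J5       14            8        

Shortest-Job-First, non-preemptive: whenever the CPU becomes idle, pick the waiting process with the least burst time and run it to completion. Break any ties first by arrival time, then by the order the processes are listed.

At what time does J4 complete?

18

Timeline: | idle 0-8 | J1 8-16 | J4 16-18 | J3 18-25 | J2 25-33 | J5 33-41 |
Completion: J1=16  J2=33  J3=25  J4=18  J5=41
Turnaround (C−A): J1=8  J2=23  J3=13  J4=6  J5=27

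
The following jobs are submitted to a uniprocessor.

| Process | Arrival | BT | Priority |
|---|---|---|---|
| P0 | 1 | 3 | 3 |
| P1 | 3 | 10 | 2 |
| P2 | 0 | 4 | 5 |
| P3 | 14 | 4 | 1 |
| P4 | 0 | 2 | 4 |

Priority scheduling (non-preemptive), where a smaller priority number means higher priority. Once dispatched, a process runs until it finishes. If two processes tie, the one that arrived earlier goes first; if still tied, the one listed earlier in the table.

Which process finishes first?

Gantt: | P4 0-2 | P0 2-5 | P1 5-15 | P3 15-19 | P2 19-23 |
Completion: P0=5  P1=15  P2=23  P3=19  P4=2
Turnaround (C−A): P0=4  P1=12  P2=23  P3=5  P4=2
Finish order: P4 → P0 → P1 → P3 → P2

P4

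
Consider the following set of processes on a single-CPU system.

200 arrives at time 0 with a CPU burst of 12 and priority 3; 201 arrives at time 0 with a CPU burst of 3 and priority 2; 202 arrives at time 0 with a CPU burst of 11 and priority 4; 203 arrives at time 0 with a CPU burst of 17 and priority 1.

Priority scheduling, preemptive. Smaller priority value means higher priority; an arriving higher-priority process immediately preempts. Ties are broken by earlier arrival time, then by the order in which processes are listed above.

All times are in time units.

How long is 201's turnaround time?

Schedule: | 203 0-17 | 201 17-20 | 200 20-32 | 202 32-43 |
Completion: 200=32  201=20  202=43  203=17
Turnaround (C−A): 200=32  201=20  202=43  203=17
Turnaround(201) = completion − arrival = 20 − 0 = 20

20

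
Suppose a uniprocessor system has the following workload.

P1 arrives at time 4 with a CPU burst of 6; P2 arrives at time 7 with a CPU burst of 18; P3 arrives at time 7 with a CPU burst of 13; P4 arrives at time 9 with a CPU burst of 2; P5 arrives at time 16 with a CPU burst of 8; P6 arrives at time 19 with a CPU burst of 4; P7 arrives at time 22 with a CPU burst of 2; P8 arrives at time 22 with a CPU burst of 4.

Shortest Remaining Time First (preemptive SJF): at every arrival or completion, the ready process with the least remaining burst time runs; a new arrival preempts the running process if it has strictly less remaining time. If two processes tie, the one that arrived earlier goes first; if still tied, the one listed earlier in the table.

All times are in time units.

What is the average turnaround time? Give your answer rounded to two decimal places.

16.38

Timeline: | idle 0-4 | P1 4-10 | P4 10-12 | P3 12-16 | P5 16-19 | P6 19-23 | P7 23-25 | P8 25-29 | P5 29-34 | P3 34-43 | P2 43-61 |
Completion: P1=10  P2=61  P3=43  P4=12  P5=34  P6=23  P7=25  P8=29
Turnaround times: P1=6, P2=54, P3=36, P4=3, P5=18, P6=4, P7=3, P8=7
Average turnaround = (6+54+36+3+18+4+3+7) / 8 = 131/8 = 16.38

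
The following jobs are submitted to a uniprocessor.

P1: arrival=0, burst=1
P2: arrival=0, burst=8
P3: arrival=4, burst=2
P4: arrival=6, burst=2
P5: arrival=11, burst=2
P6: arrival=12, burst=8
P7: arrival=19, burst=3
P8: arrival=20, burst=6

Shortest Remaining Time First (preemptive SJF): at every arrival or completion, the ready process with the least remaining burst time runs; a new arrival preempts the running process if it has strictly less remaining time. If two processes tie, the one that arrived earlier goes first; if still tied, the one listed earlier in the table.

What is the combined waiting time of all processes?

Timeline: | P1 0-1 | P2 1-4 | P3 4-6 | P4 6-8 | P2 8-13 | P5 13-15 | P6 15-19 | P7 19-22 | P6 22-26 | P8 26-32 |
Completion: P1=1  P2=13  P3=6  P4=8  P5=15  P6=26  P7=22  P8=32
Waiting = turnaround − burst: P1=0, P2=5, P3=0, P4=0, P5=2, P6=6, P7=0, P8=6
Total waiting = 0 + 5 + 0 + 0 + 2 + 6 + 0 + 6 = 19

19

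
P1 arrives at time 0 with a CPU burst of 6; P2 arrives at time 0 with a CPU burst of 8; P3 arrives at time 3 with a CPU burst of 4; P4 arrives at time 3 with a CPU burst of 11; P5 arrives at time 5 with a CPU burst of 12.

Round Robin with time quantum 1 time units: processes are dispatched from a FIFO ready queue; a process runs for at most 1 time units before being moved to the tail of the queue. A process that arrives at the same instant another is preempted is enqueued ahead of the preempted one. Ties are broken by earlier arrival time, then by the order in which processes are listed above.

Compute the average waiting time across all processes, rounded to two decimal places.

Schedule: | P1 0-1 | P2 1-2 | P1 2-3 | P2 3-4 | P3 4-5 | P4 5-6 | P1 6-7 | P2 7-8 | P5 8-9 | P3 9-10 | P4 10-11 | P1 11-12 | P2 12-13 | P5 13-14 | P3 14-15 | P4 15-16 | P1 16-17 | P2 17-18 | P5 18-19 | P3 19-20 | P4 20-21 | P1 21-22 | P2 22-23 | P5 23-24 | P4 24-25 | P2 25-26 | P5 26-27 | P4 27-28 | P2 28-29 | P5 29-30 | P4 30-31 | P5 31-32 | P4 32-33 | P5 33-34 | P4 34-35 | P5 35-36 | P4 36-37 | P5 37-38 | P4 38-39 | P5 39-41 |
Completion: P1=22  P2=29  P3=20  P4=39  P5=41
Turnaround (C−A): P1=22  P2=29  P3=17  P4=36  P5=36
Waiting times: P1=16, P2=21, P3=13, P4=25, P5=24
Average waiting = (16+21+13+25+24) / 5 = 99/5 = 19.80

19.80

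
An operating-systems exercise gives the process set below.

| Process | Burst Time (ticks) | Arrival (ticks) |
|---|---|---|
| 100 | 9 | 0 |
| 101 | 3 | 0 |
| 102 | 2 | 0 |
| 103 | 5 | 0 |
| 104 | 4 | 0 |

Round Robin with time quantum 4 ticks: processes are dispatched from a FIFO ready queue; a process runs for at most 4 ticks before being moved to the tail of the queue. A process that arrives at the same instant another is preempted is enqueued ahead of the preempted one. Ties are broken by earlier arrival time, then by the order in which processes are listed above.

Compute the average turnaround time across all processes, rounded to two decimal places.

Timeline: | 100 0-4 | 101 4-7 | 102 7-9 | 103 9-13 | 104 13-17 | 100 17-21 | 103 21-22 | 100 22-23 |
Completion: 100=23  101=7  102=9  103=22  104=17
Turnaround (C−A): 100=23  101=7  102=9  103=22  104=17
Turnaround times: 100=23, 101=7, 102=9, 103=22, 104=17
Average turnaround = (23+7+9+22+17) / 5 = 78/5 = 15.60

15.60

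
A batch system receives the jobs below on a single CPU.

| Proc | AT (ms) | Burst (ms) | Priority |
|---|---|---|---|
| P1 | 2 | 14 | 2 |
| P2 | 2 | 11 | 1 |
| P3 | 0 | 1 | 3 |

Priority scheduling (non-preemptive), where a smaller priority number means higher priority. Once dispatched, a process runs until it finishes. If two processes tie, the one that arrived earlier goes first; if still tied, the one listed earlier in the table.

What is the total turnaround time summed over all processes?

37

Schedule: | P3 0-1 | idle 1-2 | P2 2-13 | P1 13-27 |
Completion: P1=27  P2=13  P3=1
Turnaround (C−A): P1=25  P2=11  P3=1
Turnaround = completion − arrival: P1=25, P2=11, P3=1
Total turnaround = 25 + 11 + 1 = 37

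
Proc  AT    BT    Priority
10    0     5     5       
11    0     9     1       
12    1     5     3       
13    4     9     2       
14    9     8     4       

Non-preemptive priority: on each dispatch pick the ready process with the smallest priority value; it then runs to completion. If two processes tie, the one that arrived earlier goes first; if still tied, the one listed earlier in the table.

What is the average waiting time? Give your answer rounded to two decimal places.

Gantt: | 11 0-9 | 13 9-18 | 12 18-23 | 14 23-31 | 10 31-36 |
Completion: 10=36  11=9  12=23  13=18  14=31
Turnaround (C−A): 10=36  11=9  12=22  13=14  14=22
Waiting times: 10=31, 11=0, 12=17, 13=5, 14=14
Average waiting = (31+0+17+5+14) / 5 = 67/5 = 13.40

13.40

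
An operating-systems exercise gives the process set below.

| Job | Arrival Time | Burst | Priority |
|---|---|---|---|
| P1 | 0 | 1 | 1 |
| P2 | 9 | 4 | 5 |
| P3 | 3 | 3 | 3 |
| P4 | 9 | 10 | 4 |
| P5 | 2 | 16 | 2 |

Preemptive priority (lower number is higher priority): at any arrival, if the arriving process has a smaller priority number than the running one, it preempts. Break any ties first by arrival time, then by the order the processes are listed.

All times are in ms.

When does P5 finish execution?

Gantt: | P1 0-1 | idle 1-2 | P5 2-18 | P3 18-21 | P4 21-31 | P2 31-35 |
Completion: P1=1  P2=35  P3=21  P4=31  P5=18

18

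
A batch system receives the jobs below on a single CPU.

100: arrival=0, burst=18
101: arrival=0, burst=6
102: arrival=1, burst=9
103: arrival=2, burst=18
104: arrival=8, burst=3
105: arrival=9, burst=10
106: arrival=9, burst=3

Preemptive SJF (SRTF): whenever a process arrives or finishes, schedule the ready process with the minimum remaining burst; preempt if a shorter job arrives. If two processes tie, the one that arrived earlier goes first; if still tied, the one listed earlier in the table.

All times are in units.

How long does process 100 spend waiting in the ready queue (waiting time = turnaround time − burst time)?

Timeline: | 101 0-6 | 102 6-8 | 104 8-11 | 106 11-14 | 102 14-21 | 105 21-31 | 100 31-49 | 103 49-67 |
Completion: 100=49  101=6  102=21  103=67  104=11  105=31  106=14
Waiting(100) = turnaround − burst = 49 − 18 = 31

31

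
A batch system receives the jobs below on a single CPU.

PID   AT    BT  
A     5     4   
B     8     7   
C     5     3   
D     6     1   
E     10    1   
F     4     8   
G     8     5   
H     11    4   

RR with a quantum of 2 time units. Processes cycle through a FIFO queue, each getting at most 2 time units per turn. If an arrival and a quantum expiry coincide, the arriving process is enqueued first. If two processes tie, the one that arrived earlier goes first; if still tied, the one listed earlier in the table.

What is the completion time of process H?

31

Schedule: | idle 0-4 | F 4-6 | A 6-8 | C 8-10 | D 10-11 | F 11-13 | B 13-15 | G 15-17 | A 17-19 | E 19-20 | C 20-21 | H 21-23 | F 23-25 | B 25-27 | G 27-29 | H 29-31 | F 31-33 | B 33-35 | G 35-36 | B 36-37 |
Completion: A=19  B=37  C=21  D=11  E=20  F=33  G=36  H=31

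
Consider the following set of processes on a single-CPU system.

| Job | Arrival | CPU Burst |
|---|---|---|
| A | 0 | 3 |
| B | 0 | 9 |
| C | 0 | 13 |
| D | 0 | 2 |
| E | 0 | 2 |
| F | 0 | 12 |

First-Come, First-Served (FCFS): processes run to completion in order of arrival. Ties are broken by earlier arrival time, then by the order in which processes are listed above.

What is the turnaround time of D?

Timeline: | A 0-3 | B 3-12 | C 12-25 | D 25-27 | E 27-29 | F 29-41 |
Completion: A=3  B=12  C=25  D=27  E=29  F=41
Turnaround (C−A): A=3  B=12  C=25  D=27  E=29  F=41
Turnaround(D) = completion − arrival = 27 − 0 = 27

27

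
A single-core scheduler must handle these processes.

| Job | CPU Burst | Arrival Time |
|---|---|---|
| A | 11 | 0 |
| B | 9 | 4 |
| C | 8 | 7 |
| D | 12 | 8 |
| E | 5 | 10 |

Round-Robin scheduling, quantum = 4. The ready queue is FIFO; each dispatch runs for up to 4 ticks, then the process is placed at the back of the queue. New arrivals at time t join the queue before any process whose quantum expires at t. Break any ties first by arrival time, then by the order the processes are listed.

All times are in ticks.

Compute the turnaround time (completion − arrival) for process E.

31

Schedule: | A 0-4 | B 4-8 | A 8-12 | C 12-16 | D 16-20 | B 20-24 | E 24-28 | A 28-31 | C 31-35 | D 35-39 | B 39-40 | E 40-41 | D 41-45 |
Completion: A=31  B=40  C=35  D=45  E=41
Turnaround (C−A): A=31  B=36  C=28  D=37  E=31
Turnaround(E) = completion − arrival = 41 − 10 = 31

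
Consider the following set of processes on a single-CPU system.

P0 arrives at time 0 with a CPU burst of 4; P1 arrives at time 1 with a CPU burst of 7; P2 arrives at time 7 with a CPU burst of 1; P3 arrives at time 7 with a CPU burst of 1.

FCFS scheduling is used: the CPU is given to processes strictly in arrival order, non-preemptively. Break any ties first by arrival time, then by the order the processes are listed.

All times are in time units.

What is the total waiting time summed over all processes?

Gantt: | P0 0-4 | P1 4-11 | P2 11-12 | P3 12-13 |
Completion: P0=4  P1=11  P2=12  P3=13
Turnaround (C−A): P0=4  P1=10  P2=5  P3=6
Waiting = turnaround − burst: P0=0, P1=3, P2=4, P3=5
Total waiting = 0 + 3 + 4 + 5 = 12

12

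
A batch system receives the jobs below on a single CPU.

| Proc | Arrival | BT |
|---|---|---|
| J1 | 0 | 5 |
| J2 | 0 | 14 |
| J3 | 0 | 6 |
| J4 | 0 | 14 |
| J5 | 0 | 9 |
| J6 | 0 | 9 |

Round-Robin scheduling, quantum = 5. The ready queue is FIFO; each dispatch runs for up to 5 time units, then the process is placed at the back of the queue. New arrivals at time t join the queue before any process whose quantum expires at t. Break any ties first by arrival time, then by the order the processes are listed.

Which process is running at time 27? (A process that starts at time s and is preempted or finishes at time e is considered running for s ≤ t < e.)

Timeline: | J1 0-5 | J2 5-10 | J3 10-15 | J4 15-20 | J5 20-25 | J6 25-30 | J2 30-35 | J3 35-36 | J4 36-41 | J5 41-45 | J6 45-49 | J2 49-53 | J4 53-57 |
Completion: J1=5  J2=53  J3=36  J4=57  J5=45  J6=49

J6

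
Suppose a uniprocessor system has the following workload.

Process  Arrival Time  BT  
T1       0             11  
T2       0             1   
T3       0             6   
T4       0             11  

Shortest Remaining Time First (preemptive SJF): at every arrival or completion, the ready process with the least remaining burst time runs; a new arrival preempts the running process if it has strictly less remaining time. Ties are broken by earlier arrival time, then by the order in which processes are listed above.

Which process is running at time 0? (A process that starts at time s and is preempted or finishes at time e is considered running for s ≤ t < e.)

Gantt: | T2 0-1 | T3 1-7 | T1 7-18 | T4 18-29 |
Completion: T1=18  T2=1  T3=7  T4=29
Turnaround (C−A): T1=18  T2=1  T3=7  T4=29

T2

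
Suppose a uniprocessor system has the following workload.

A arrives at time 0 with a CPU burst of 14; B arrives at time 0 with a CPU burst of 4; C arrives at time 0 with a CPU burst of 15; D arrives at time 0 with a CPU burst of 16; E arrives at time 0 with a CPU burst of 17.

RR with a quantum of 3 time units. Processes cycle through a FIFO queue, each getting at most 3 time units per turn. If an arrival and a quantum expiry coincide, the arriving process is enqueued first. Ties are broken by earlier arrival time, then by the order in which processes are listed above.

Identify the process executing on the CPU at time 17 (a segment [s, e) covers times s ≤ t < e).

A

Schedule: | A 0-3 | B 3-6 | C 6-9 | D 9-12 | E 12-15 | A 15-18 | B 18-19 | C 19-22 | D 22-25 | E 25-28 | A 28-31 | C 31-34 | D 34-37 | E 37-40 | A 40-43 | C 43-46 | D 46-49 | E 49-52 | A 52-54 | C 54-57 | D 57-60 | E 60-63 | D 63-64 | E 64-66 |
Completion: A=54  B=19  C=57  D=64  E=66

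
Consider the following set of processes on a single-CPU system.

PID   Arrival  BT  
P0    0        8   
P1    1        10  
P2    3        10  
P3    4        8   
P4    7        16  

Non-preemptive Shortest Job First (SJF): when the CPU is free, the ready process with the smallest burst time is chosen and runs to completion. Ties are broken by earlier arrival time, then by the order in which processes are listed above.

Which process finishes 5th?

P4

Schedule: | P0 0-8 | P3 8-16 | P1 16-26 | P2 26-36 | P4 36-52 |
Completion: P0=8  P1=26  P2=36  P3=16  P4=52
Turnaround (C−A): P0=8  P1=25  P2=33  P3=12  P4=45
Finish order: P0 → P3 → P1 → P2 → P4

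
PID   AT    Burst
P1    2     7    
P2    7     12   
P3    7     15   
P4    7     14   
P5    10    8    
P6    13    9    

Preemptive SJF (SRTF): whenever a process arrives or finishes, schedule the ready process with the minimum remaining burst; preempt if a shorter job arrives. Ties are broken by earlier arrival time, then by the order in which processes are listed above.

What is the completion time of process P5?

18

Timeline: | idle 0-2 | P1 2-9 | P2 9-10 | P5 10-18 | P6 18-27 | P2 27-38 | P4 38-52 | P3 52-67 |
Completion: P1=9  P2=38  P3=67  P4=52  P5=18  P6=27
Turnaround (C−A): P1=7  P2=31  P3=60  P4=45  P5=8  P6=14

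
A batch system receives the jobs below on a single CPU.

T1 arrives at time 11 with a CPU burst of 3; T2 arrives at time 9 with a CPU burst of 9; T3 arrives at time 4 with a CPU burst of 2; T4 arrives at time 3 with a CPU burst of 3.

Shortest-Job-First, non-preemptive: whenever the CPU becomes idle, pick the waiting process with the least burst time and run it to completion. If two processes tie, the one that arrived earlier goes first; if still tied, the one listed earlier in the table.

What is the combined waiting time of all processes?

9

Timeline: | idle 0-3 | T4 3-6 | T3 6-8 | idle 8-9 | T2 9-18 | T1 18-21 |
Completion: T1=21  T2=18  T3=8  T4=6
Turnaround (C−A): T1=10  T2=9  T3=4  T4=3
Waiting = turnaround − burst: T1=7, T2=0, T3=2, T4=0
Total waiting = 7 + 0 + 2 + 0 = 9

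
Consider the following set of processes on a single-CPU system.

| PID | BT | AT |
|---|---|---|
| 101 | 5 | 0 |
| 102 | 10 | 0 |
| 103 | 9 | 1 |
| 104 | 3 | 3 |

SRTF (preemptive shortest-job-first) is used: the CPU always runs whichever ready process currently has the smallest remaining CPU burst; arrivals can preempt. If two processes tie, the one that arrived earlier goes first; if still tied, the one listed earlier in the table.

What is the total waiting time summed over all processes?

Timeline: | 101 0-5 | 104 5-8 | 103 8-17 | 102 17-27 |
Completion: 101=5  102=27  103=17  104=8
Waiting = turnaround − burst: 101=0, 102=17, 103=7, 104=2
Total waiting = 0 + 17 + 7 + 2 = 26

26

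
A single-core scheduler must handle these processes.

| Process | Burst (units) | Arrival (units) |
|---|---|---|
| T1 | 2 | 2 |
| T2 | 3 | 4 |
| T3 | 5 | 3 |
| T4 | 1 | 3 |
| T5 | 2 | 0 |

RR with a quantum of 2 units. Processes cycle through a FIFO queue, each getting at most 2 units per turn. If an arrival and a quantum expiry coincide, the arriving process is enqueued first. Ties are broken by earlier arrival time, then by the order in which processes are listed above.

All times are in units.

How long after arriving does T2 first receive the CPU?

3

Gantt: | T5 0-2 | T1 2-4 | T3 4-6 | T4 6-7 | T2 7-9 | T3 9-11 | T2 11-12 | T3 12-13 |
Completion: T1=4  T2=12  T3=13  T4=7  T5=2
Response(T2) = first start − arrival = 7 − 4 = 3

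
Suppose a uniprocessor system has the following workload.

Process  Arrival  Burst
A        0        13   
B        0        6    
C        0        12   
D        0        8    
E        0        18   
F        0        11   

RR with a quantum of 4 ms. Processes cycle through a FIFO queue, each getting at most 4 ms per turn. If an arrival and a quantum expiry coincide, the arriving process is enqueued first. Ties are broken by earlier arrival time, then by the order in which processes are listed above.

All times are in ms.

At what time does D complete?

38

Timeline: | A 0-4 | B 4-8 | C 8-12 | D 12-16 | E 16-20 | F 20-24 | A 24-28 | B 28-30 | C 30-34 | D 34-38 | E 38-42 | F 42-46 | A 46-50 | C 50-54 | E 54-58 | F 58-61 | A 61-62 | E 62-68 |
Completion: A=62  B=30  C=54  D=38  E=68  F=61
Turnaround (C−A): A=62  B=30  C=54  D=38  E=68  F=61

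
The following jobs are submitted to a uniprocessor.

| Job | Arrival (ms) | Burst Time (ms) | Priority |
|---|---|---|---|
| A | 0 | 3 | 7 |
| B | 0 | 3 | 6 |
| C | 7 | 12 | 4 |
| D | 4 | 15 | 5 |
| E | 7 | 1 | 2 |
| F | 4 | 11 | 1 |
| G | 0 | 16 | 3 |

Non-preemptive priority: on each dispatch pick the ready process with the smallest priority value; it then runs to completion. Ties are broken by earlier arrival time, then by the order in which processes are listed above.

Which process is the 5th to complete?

D

Timeline: | G 0-16 | F 16-27 | E 27-28 | C 28-40 | D 40-55 | B 55-58 | A 58-61 |
Completion: A=61  B=58  C=40  D=55  E=28  F=27  G=16
Turnaround (C−A): A=61  B=58  C=33  D=51  E=21  F=23  G=16
Finish order: G → F → E → C → D → B → A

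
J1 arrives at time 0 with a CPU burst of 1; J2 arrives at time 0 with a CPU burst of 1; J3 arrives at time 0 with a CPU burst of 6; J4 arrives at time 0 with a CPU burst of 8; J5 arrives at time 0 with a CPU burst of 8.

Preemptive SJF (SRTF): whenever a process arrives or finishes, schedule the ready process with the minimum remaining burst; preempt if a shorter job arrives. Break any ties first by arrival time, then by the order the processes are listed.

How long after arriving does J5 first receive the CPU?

Schedule: | J1 0-1 | J2 1-2 | J3 2-8 | J4 8-16 | J5 16-24 |
Completion: J1=1  J2=2  J3=8  J4=16  J5=24
Response(J5) = first start − arrival = 16 − 0 = 16

16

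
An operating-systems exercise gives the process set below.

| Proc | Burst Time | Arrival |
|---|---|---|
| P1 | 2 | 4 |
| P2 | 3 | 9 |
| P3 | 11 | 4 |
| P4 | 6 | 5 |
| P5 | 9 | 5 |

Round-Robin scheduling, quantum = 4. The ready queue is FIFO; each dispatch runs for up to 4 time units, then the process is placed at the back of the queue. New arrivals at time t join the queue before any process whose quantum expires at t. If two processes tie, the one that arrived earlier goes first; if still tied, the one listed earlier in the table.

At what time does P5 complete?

Gantt: | idle 0-4 | P1 4-6 | P3 6-10 | P4 10-14 | P5 14-18 | P2 18-21 | P3 21-25 | P4 25-27 | P5 27-31 | P3 31-34 | P5 34-35 |
Completion: P1=6  P2=21  P3=34  P4=27  P5=35

35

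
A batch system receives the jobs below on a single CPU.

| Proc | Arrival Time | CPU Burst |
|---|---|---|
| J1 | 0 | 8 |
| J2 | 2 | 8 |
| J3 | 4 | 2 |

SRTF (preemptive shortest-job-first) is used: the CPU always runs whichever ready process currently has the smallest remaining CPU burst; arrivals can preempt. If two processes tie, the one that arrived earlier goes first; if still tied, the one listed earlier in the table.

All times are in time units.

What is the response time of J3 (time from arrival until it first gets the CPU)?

0

Timeline: | J1 0-4 | J3 4-6 | J1 6-10 | J2 10-18 |
Completion: J1=10  J2=18  J3=6
Turnaround (C−A): J1=10  J2=16  J3=2
Response(J3) = first start − arrival = 4 − 4 = 0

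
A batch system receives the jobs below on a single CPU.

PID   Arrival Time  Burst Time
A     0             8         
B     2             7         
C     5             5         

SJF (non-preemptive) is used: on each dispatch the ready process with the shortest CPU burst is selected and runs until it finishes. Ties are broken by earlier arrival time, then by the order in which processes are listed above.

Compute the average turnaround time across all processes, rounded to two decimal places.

Schedule: | A 0-8 | C 8-13 | B 13-20 |
Completion: A=8  B=20  C=13
Turnaround (C−A): A=8  B=18  C=8
Turnaround times: A=8, B=18, C=8
Average turnaround = (8+18+8) / 3 = 34/3 = 11.33

11.33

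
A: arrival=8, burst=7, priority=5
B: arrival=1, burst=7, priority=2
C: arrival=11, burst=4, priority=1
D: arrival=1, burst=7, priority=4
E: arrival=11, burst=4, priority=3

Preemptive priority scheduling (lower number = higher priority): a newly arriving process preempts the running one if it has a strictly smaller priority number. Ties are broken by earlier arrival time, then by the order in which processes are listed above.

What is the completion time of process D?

23

Timeline: | idle 0-1 | B 1-8 | D 8-11 | C 11-15 | E 15-19 | D 19-23 | A 23-30 |
Completion: A=30  B=8  C=15  D=23  E=19
Turnaround (C−A): A=22  B=7  C=4  D=22  E=8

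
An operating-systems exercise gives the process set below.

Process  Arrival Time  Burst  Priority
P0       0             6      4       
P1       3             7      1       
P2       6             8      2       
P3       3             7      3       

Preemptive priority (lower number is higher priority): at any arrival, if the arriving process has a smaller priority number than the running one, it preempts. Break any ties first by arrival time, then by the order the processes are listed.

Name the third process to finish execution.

P3

Gantt: | P0 0-3 | P1 3-10 | P2 10-18 | P3 18-25 | P0 25-28 |
Completion: P0=28  P1=10  P2=18  P3=25
Finish order: P1 → P2 → P3 → P0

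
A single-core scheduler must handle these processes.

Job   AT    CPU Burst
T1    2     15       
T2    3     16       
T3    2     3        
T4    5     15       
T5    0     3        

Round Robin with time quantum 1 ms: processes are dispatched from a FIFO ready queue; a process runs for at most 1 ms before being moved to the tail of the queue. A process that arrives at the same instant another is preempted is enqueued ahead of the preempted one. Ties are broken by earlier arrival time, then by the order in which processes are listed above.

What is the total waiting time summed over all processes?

104

Schedule: | T5 0-2 | T1 2-3 | T3 3-4 | T5 4-5 | T2 5-6 | T1 6-7 | T3 7-8 | T4 8-9 | T2 9-10 | T1 10-11 | T3 11-12 | T4 12-13 | T2 13-14 | T1 14-15 | T4 15-16 | T2 16-17 | T1 17-18 | T4 18-19 | T2 19-20 | T1 20-21 | T4 21-22 | T2 22-23 | T1 23-24 | T4 24-25 | T2 25-26 | T1 26-27 | T4 27-28 | T2 28-29 | T1 29-30 | T4 30-31 | T2 31-32 | T1 32-33 | T4 33-34 | T2 34-35 | T1 35-36 | T4 36-37 | T2 37-38 | T1 38-39 | T4 39-40 | T2 40-41 | T1 41-42 | T4 42-43 | T2 43-44 | T1 44-45 | T4 45-46 | T2 46-47 | T1 47-48 | T4 48-49 | T2 49-50 | T4 50-51 | T2 51-52 |
Completion: T1=48  T2=52  T3=12  T4=51  T5=5
Turnaround (C−A): T1=46  T2=49  T3=10  T4=46  T5=5
Waiting = turnaround − burst: T1=31, T2=33, T3=7, T4=31, T5=2
Total waiting = 31 + 33 + 7 + 31 + 2 = 104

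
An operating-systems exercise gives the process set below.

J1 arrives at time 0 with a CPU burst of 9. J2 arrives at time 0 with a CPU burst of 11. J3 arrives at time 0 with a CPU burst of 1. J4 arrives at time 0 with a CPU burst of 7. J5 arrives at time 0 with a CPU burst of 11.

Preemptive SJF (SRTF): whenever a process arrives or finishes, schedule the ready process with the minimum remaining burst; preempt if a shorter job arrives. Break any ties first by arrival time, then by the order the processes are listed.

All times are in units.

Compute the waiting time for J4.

Gantt: | J3 0-1 | J4 1-8 | J1 8-17 | J2 17-28 | J5 28-39 |
Completion: J1=17  J2=28  J3=1  J4=8  J5=39
Waiting(J4) = turnaround − burst = 8 − 7 = 1

1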